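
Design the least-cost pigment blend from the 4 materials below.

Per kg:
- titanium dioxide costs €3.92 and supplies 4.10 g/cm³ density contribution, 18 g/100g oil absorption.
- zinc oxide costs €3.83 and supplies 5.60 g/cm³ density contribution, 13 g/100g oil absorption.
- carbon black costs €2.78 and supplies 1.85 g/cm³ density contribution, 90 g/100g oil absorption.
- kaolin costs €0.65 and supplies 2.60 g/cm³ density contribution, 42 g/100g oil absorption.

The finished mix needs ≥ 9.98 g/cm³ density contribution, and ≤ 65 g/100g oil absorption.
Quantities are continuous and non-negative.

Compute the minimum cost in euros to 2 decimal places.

This is a linear program. Let x1 = kg of titanium dioxide, x2 = kg of zinc oxide, x3 = kg of carbon black, x4 = kg of kaolin.
min 3.92x1 + 3.83x2 + 2.78x3 + 0.65x4 s.t.:
  4.1x1 + 5.6x2 + 1.85x3 + 2.6x4 ≥ 9.98   (density contribution)
  18x1 + 13x2 + 90x3 + 42x4 ≤ 65   (oil absorption)
  x1, x2, x3, x4 ≥ 0.
The optimal basis is {zinc oxide, kaolin}; titanium dioxide, carbon black drop out. The density contribution and oil absorption requirements are met with equality.
Solving gives x2 = 1.242, x4 = 1.163.
Hence cost = 3.83·1.242 + 0.65·1.163 = €5.5128.

€5.51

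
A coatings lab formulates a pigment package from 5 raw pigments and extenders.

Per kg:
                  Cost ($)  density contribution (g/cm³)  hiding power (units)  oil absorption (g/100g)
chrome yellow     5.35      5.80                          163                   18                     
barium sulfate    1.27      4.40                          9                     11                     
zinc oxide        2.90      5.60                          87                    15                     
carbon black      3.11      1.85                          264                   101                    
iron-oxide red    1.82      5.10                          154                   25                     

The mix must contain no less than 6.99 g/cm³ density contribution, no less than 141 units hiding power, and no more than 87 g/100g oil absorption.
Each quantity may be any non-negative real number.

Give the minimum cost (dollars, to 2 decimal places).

$2.32

Let x1 = kg of chrome yellow, x2 = kg of barium sulfate, x3 = kg of zinc oxide, x4 = kg of carbon black, x5 = kg of iron-oxide red.
Minimise 5.35x1 + 1.27x2 + 2.9x3 + 3.11x4 + 1.82x5 s.t.:
  5.8x1 + 4.4x2 + 5.6x3 + 1.85x4 + 5.1x5 ≥ 6.99   (density contribution)
  163x1 + 9x2 + 87x3 + 264x4 + 154x5 ≥ 141   (hiding power)
  18x1 + 11x2 + 15x3 + 101x4 + 25x5 ≤ 87   (oil absorption)
  x1, x2, x3, x4, x5 ≥ 0.
The cheapest feasible vertex uses only barium sulfate, iron-oxide red; chrome yellow, zinc oxide, carbon black are not used. The density contribution and hiding power requirements are met with equality.
So barium sulfate = 0.5657 kg, iron-oxide red = 0.8825 kg.
Total cost: 1.27·0.5657 + 1.82·0.8825 = 2.3246.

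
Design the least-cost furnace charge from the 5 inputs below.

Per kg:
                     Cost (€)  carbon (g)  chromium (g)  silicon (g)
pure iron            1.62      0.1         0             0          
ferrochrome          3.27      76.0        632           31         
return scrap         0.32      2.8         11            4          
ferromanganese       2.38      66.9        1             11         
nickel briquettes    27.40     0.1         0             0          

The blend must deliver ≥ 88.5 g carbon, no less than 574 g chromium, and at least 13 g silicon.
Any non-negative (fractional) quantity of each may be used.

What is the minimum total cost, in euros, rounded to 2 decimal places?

€3.66

Set it up as a linear program. Let x1 = kg of pure iron, x2 = kg of ferrochrome, x3 = kg of return scrap, x4 = kg of ferromanganese, x5 = kg of nickel briquettes.
Minimise 1.62x1 + 3.27x2 + 0.32x3 + 2.38x4 + 27.4x5 s.t.:
  0.1x1 + 76x2 + 2.8x3 + 66.9x4 + 0.1x5 ≥ 88.5   (carbon)
  632x2 + 11x3 + 1x4 ≥ 574   (chromium)
  31x2 + 4x3 + 11x4 ≥ 13   (silicon)
  x1, x2, x3, x4, x5 ≥ 0.
At the optimum only ferrochrome, ferromanganese are positive (pure iron, return scrap, nickel briquettes = 0). There the carbon and chromium constraints are tight.
So ferrochrome = 0.9078 kg, ferromanganese = 0.2916 kg.
Hence cost = 3.27·0.9078 + 2.38·0.2916 = €3.6625.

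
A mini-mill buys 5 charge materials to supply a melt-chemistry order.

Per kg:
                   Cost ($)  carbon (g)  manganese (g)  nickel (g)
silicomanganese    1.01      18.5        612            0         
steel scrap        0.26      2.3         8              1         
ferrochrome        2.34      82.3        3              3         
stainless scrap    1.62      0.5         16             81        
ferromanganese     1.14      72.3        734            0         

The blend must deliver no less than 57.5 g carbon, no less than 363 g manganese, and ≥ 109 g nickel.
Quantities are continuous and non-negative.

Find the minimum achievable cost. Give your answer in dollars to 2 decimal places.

Treat it as an LP. Let x1 = kg of silicomanganese, x2 = kg of steel scrap, x3 = kg of ferrochrome, x4 = kg of stainless scrap, x5 = kg of ferromanganese.
Minimise 1.01x1 + 0.26x2 + 2.34x3 + 1.62x4 + 1.14x5 with:
  18.5x1 + 2.3x2 + 82.3x3 + 0.5x4 + 72.3x5 ≥ 57.5   (carbon)
  612x1 + 8x2 + 3x3 + 16x4 + 734x5 ≥ 363   (manganese)
  1x2 + 3x3 + 81x4 ≥ 109   (nickel)
  x1, x2, x3, x4, x5 ≥ 0.
The minimum-cost mix takes nothing from silicomanganese, steel scrap, ferrochrome — only stainless scrap, ferromanganese. The carbon and nickel requirements are met with equality.
Optimal quantities: stainless scrap = 1.346 kg, ferromanganese = 0.786 kg.
Hence cost = 1.62·1.346 + 1.14·0.786 = $3.0766.

$3.08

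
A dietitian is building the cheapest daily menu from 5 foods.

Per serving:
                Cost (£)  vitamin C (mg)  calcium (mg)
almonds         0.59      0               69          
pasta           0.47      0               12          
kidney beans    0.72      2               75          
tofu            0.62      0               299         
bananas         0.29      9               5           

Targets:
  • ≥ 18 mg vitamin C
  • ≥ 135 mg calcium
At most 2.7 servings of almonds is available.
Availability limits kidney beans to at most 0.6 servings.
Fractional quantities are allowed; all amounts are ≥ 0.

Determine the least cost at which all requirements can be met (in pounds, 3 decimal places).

Let x1 = servings of almonds, x2 = servings of pasta, x3 = servings of kidney beans, x4 = servings of tofu, x5 = servings of bananas.
min 0.59x1 + 0.47x2 + 0.72x3 + 0.62x4 + 0.29x5 s.t.:
  2x3 + 9x5 ≥ 18   (vitamin C)
  69x1 + 12x2 + 75x3 + 299x4 + 5x5 ≥ 135   (calcium)
  x1 ≤ 2.7
  x3 ≤ 0.6
  x1, x2, x3, x4, x5 ≥ 0.
At the optimum only tofu, bananas are positive (almonds, pasta, kidney beans = 0). The vitamin C and calcium requirements are met with equality.
That vertex is x4 = 0.4181, x5 = 2.
Hence cost = 0.62·0.4181 + 0.29·2 = £0.83922.

£0.839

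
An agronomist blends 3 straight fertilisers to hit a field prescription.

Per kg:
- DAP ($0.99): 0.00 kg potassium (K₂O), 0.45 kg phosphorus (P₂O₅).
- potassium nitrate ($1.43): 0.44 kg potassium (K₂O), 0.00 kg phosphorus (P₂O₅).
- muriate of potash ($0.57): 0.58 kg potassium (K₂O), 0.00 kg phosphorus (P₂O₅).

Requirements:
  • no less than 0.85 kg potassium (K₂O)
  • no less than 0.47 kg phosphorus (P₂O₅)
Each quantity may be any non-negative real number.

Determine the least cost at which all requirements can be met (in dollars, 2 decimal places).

Let x1 = kg of DAP, x2 = kg of potassium nitrate, x3 = kg of muriate of potash.
min 0.99x1 + 1.43x2 + 0.57x3 s.t.:
  0.44x2 + 0.58x3 ≥ 0.85   (potassium (K₂O))
  0.45x1 ≥ 0.47   (phosphorus (P₂O₅))
  x1, x2, x3 ≥ 0.
The cheapest feasible vertex uses only DAP, muriate of potash; potassium nitrate is not used. There the potassium (K₂O) and phosphorus (P₂O₅) constraints are tight.
Optimal quantities: DAP = 1.044 kg, muriate of potash = 1.466 kg.
Cost = 0.99·1.044 + 0.57·1.466 = 1.8692.

$1.87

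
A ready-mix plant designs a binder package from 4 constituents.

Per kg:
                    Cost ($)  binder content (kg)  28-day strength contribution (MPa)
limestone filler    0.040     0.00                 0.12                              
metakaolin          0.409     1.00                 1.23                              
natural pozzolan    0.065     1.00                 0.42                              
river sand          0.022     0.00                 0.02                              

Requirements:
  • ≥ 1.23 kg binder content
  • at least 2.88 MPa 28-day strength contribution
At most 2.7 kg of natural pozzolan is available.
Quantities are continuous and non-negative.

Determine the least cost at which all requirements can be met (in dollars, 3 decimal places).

$0.756

Set it up as a linear program. Let x1 = kg of limestone filler, x2 = kg of metakaolin, x3 = kg of natural pozzolan, x4 = kg of river sand.
Minimise 0.04x1 + 0.409x2 + 0.065x3 + 0.022x4 with:
  1x2 + 1x3 ≥ 1.23   (binder content)
  0.12x1 + 1.23x2 + 0.42x3 + 0.02x4 ≥ 2.88   (28-day strength contribution)
  x3 ≤ 2.7
  x1, x2, x3, x4 ≥ 0.
The cheapest feasible vertex uses only metakaolin, natural pozzolan; limestone filler, river sand are not used. Binding constraints: 28-day strength contribution and the natural pozzolan cap.
That vertex is x2 = 1.42, x3 = 2.7.
Total cost: 0.409·1.42 + 0.065·2.7 = 0.75628.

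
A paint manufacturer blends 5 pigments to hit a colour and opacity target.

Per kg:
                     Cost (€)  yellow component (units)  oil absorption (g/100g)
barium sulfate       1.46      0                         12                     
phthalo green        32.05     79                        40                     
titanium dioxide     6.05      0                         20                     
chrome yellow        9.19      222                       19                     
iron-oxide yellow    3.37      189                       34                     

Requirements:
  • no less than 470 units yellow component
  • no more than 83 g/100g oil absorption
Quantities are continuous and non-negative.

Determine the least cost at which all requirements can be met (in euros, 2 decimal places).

€8.77

Let x1 = kg of barium sulfate, x2 = kg of phthalo green, x3 = kg of titanium dioxide, x4 = kg of chrome yellow, x5 = kg of iron-oxide yellow.
min 1.46x1 + 32.05x2 + 6.05x3 + 9.19x4 + 3.37x5 subject to:
  79x2 + 222x4 + 189x5 ≥ 470   (yellow component)
  12x1 + 40x2 + 20x3 + 19x4 + 34x5 ≤ 83   (oil absorption)
  x1, x2, x3, x4, x5 ≥ 0.
The cheapest feasible vertex uses only chrome yellow, iron-oxide yellow; barium sulfate, phthalo green, titanium dioxide are not used. The yellow component and oil absorption requirements are met with equality.
So chrome yellow = 0.07405 kg, iron-oxide yellow = 2.4 kg.
Hence cost = 9.19·0.07405 + 3.37·2.4 = €8.7685.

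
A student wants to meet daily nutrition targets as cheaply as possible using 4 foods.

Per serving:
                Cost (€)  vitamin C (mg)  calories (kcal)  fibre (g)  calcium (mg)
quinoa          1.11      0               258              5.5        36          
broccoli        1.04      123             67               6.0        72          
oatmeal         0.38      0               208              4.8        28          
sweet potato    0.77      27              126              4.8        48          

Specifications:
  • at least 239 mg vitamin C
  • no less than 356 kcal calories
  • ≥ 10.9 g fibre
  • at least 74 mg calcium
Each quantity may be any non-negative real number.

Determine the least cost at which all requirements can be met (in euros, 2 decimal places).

€2.43

Set it up as a linear program. Let x1 = servings of quinoa, x2 = servings of broccoli, x3 = servings of oatmeal, x4 = servings of sweet potato.
Minimize 1.11x1 + 1.04x2 + 0.38x3 + 0.77x4 subject to:
  123x2 + 27x4 ≥ 239   (vitamin C)
  258x1 + 67x2 + 208x3 + 126x4 ≥ 356   (calories)
  5.5x1 + 6x2 + 4.8x3 + 4.8x4 ≥ 10.9   (fibre)
  36x1 + 72x2 + 28x3 + 48x4 ≥ 74   (calcium)
  x1, x2, x3, x4 ≥ 0.
The minimum-cost mix takes nothing from quinoa, sweet potato — only broccoli, oatmeal. There the vitamin C and calories constraints are tight.
So broccoli = 1.943 servings, oatmeal = 1.086 servings.
Hence cost = 1.04·1.943 + 0.38·1.086 = €2.4334.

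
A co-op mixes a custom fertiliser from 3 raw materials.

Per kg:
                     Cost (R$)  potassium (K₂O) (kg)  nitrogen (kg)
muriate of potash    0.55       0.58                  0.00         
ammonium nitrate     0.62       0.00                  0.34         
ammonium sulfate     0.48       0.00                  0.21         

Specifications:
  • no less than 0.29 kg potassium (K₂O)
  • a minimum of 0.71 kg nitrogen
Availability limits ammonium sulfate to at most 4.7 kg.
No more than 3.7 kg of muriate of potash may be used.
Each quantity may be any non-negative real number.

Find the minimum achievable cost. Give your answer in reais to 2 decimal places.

Let x1 = kg of muriate of potash, x2 = kg of ammonium nitrate, x3 = kg of ammonium sulfate.
Minimize 0.55x1 + 0.62x2 + 0.48x3 subject to:
  0.58x1 ≥ 0.29   (potassium (K₂O))
  0.34x2 + 0.21x3 ≥ 0.71   (nitrogen)
  x3 ≤ 4.7
  x1 ≤ 3.7
  x1, x2, x3 ≥ 0.
The cheapest feasible vertex uses only muriate of potash, ammonium nitrate; ammonium sulfate is not used. There the potassium (K₂O) and nitrogen constraints are tight.
Solving gives x1 = 0.5, x2 = 2.088.
Total cost: 0.55·0.5 + 0.62·2.088 = 1.5696.

R$1.57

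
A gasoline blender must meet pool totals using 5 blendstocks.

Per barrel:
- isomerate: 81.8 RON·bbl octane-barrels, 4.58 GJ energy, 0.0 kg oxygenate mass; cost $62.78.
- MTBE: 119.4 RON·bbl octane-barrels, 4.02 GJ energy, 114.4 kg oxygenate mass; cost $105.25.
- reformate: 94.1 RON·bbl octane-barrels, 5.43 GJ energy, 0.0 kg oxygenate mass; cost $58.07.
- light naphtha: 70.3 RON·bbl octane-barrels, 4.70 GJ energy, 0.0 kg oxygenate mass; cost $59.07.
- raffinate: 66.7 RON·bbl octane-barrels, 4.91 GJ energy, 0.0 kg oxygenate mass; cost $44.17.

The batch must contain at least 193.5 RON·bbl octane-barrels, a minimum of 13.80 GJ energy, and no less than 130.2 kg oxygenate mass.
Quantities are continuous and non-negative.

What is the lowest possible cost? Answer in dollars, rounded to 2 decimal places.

This is a linear program. Let x1 = barrels of isomerate, x2 = barrels of MTBE, x3 = barrels of reformate, x4 = barrels of light naphtha, x5 = barrels of raffinate.
Minimize 62.78x1 + 105.25x2 + 58.07x3 + 59.07x4 + 44.17x5 subject to:
  81.8x1 + 119.4x2 + 94.1x3 + 70.3x4 + 66.7x5 ≥ 193.5   (octane-barrels)
  4.58x1 + 4.02x2 + 5.43x3 + 4.7x4 + 4.91x5 ≥ 13.8   (energy)
  114.4x2 ≥ 130.2   (oxygenate mass)
  x1, x2, x3, x4, x5 ≥ 0.
The minimum-cost mix takes nothing from isomerate, reformate, light naphtha — only MTBE, raffinate. Binding constraints: energy and oxygenate mass.
That vertex is x2 = 1.138, x5 = 1.879.
Hence cost = 105.25·1.138 + 44.17·1.879 = $202.7699.

$202.77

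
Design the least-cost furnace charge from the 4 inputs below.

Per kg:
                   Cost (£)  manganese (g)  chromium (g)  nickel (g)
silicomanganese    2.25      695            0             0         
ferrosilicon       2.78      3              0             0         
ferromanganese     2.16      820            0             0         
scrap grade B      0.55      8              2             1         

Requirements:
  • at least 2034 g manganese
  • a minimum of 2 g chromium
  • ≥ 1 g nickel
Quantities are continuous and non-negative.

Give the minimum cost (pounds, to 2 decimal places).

Set it up as a linear program. Let x1 = kg of silicomanganese, x2 = kg of ferrosilicon, x3 = kg of ferromanganese, x4 = kg of scrap grade B.
Minimize 2.25x1 + 2.78x2 + 2.16x3 + 0.55x4 with:
  695x1 + 3x2 + 820x3 + 8x4 ≥ 2034   (manganese)
  2x4 ≥ 2   (chromium)
  1x4 ≥ 1   (nickel)
  x1, x2, x3, x4 ≥ 0.
At the optimum only ferromanganese, scrap grade B are positive (silicomanganese, ferrosilicon = 0). The manganese, chromium, nickel requirements are met with equality.
Solving gives x3 = 2.471, x4 = 1.
Cost = 2.16·2.471 + 0.55·1 = 5.8874.

£5.89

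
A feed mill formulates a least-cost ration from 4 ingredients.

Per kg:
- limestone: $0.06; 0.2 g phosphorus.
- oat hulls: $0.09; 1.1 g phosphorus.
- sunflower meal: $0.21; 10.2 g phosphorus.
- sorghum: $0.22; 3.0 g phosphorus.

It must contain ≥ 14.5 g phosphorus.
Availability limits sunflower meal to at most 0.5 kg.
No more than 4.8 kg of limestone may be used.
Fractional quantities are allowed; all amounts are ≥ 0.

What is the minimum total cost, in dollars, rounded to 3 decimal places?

Set it up as a linear program. Let x1 = kg of limestone, x2 = kg of oat hulls, x3 = kg of sunflower meal, x4 = kg of sorghum.
min 0.06x1 + 0.09x2 + 0.21x3 + 0.22x4 subject to:
  0.2x1 + 1.1x2 + 10.2x3 + 3x4 ≥ 14.5   (phosphorus)
  x3 ≤ 0.5
  x1 ≤ 4.8
  x1, x2, x3, x4 ≥ 0.
At the optimum only sunflower meal, sorghum are positive (limestone, oat hulls = 0). There the phosphorus and the sunflower meal cap constraints are tight.
That vertex is x3 = 0.5, x4 = 3.133.
Cost = 0.21·0.5 + 0.22·3.133 = 0.79426.

$0.794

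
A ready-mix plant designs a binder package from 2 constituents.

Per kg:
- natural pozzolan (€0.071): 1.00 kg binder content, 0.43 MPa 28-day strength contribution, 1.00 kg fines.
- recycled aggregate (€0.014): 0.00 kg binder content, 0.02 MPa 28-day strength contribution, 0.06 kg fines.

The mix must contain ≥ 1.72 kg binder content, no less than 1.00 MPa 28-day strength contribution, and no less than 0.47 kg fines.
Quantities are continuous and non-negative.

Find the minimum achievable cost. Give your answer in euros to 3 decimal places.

€0.165

Treat it as an LP. Let x1 = kg of natural pozzolan, x2 = kg of recycled aggregate.
min 0.071x1 + 0.014x2 s.t.:
  1x1 ≥ 1.72   (binder content)
  0.43x1 + 0.02x2 ≥ 1   (28-day strength contribution)
  1x1 + 0.06x2 ≥ 0.47   (fines)
  x1, x2 ≥ 0.
The optimal basis is {natural pozzolan}; recycled aggregate drops out. The 28-day strength contribution requirement is met with equality.
Solving gives x1 = 2.326.
Hence cost = 0.071·2.326 = €0.16515.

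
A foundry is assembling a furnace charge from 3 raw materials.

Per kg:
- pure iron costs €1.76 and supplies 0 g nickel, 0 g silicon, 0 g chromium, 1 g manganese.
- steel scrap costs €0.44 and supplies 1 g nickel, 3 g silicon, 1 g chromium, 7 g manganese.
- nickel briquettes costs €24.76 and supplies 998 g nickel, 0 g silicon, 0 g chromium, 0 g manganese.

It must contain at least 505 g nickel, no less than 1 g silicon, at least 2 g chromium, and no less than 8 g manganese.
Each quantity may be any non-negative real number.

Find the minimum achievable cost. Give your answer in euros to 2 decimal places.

This is a linear program. Let x1 = kg of pure iron, x2 = kg of steel scrap, x3 = kg of nickel briquettes.
min 1.76x1 + 0.44x2 + 24.76x3 subject to:
  1x2 + 998x3 ≥ 505   (nickel)
  3x2 ≥ 1   (silicon)
  1x2 ≥ 2   (chromium)
  1x1 + 7x2 ≥ 8   (manganese)
  x1, x2, x3 ≥ 0.
The optimal basis is {steel scrap, nickel briquettes}; pure iron drops out. The nickel and chromium requirements are met with equality.
Solving gives x2 = 2, x3 = 0.504.
Total cost: 0.44·2 + 24.76·0.504 = 13.3590.

€13.36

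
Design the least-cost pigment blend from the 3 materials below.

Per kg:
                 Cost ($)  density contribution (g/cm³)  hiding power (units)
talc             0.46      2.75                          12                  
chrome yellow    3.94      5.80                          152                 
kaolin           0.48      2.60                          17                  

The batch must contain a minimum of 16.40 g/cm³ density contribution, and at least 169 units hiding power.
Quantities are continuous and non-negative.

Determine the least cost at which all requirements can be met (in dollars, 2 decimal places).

$4.58

Let x1 = kg of talc, x2 = kg of chrome yellow, x3 = kg of kaolin.
min 0.46x1 + 3.94x2 + 0.48x3 s.t.:
  2.75x1 + 5.8x2 + 2.6x3 ≥ 16.4   (density contribution)
  12x1 + 152x2 + 17x3 ≥ 169   (hiding power)
  x1, x2, x3 ≥ 0.
At the optimum only chrome yellow, kaolin are positive (talc = 0). There the density contribution and hiding power constraints are tight.
Optimal quantities: chrome yellow = 0.5415 kg, kaolin = 5.1 kg.
Total cost: 3.94·0.5415 + 0.48·5.1 = 4.5815.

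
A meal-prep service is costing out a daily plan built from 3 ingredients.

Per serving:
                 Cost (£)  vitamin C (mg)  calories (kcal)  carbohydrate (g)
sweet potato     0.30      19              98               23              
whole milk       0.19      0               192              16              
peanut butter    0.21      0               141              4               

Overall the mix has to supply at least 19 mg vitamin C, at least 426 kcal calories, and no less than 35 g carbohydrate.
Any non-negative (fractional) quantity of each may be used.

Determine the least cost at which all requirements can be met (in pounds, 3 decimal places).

Let x1 = servings of sweet potato, x2 = servings of whole milk, x3 = servings of peanut butter.
Minimize 0.3x1 + 0.19x2 + 0.21x3 subject to:
  19x1 ≥ 19   (vitamin C)
  98x1 + 192x2 + 141x3 ≥ 426   (calories)
  23x1 + 16x2 + 4x3 ≥ 35   (carbohydrate)
  x1, x2, x3 ≥ 0.
The optimal basis is {sweet potato, whole milk}; peanut butter drops out. Binding constraints: vitamin C and calories.
Solving gives x1 = 1, x2 = 1.708.
Cost = 0.3·1 + 0.19·1.708 = 0.62452.

£0.625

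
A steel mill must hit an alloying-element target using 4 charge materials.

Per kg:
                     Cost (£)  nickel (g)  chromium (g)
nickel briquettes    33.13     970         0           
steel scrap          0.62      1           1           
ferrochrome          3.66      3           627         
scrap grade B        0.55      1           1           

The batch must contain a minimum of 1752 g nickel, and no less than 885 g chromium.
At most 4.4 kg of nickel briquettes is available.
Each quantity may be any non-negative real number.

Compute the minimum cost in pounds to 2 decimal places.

£64.86

Let x1 = kg of nickel briquettes, x2 = kg of steel scrap, x3 = kg of ferrochrome, x4 = kg of scrap grade B.
Minimise 33.13x1 + 0.62x2 + 3.66x3 + 0.55x4 subject to:
  970x1 + 1x2 + 3x3 + 1x4 ≥ 1752   (nickel)
  1x2 + 627x3 + 1x4 ≥ 885   (chromium)
  x1 ≤ 4.4
  x1, x2, x3, x4 ≥ 0.
At the optimum only nickel briquettes, ferrochrome are positive (steel scrap, scrap grade B = 0). Binding constraints: nickel and chromium.
Optimal quantities: nickel briquettes = 1.802 kg, ferrochrome = 1.411 kg.
Total cost: 33.13·1.802 + 3.66·1.411 = 64.8645.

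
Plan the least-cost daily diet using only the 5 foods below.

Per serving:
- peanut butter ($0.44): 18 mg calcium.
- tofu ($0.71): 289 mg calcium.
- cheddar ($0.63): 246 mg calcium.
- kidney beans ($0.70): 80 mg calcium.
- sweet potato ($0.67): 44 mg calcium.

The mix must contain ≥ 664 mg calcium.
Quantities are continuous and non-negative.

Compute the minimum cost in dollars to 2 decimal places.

Set it up as a linear program. Let x1 = servings of peanut butter, x2 = servings of tofu, x3 = servings of cheddar, x4 = servings of kidney beans, x5 = servings of sweet potato.
min 0.44x1 + 0.71x2 + 0.63x3 + 0.7x4 + 0.67x5 subject to:
  18x1 + 289x2 + 246x3 + 80x4 + 44x5 ≥ 664   (calcium)
  x1, x2, x3, x4, x5 ≥ 0.
The optimal basis is {tofu}; peanut butter, cheddar, kidney beans, sweet potato drop out. The calcium requirement is met with equality.
Solving gives x2 = 2.298.
Hence cost = 0.71·2.298 = $1.6316.

$1.63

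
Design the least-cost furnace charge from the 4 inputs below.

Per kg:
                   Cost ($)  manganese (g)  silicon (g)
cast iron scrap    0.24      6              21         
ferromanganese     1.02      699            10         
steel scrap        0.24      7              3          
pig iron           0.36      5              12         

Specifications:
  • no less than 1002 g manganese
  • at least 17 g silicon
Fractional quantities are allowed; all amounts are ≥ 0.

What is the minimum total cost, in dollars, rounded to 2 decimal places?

$1.49

Set it up as a linear program. Let x1 = kg of cast iron scrap, x2 = kg of ferromanganese, x3 = kg of steel scrap, x4 = kg of pig iron.
Minimize 0.24x1 + 1.02x2 + 0.24x3 + 0.36x4 subject to:
  6x1 + 699x2 + 7x3 + 5x4 ≥ 1002   (manganese)
  21x1 + 10x2 + 3x3 + 12x4 ≥ 17   (silicon)
  x1, x2, x3, x4 ≥ 0.
The cheapest feasible vertex uses only cast iron scrap, ferromanganese; steel scrap, pig iron are not used. The manganese and silicon requirements are met with equality.
Solving gives x1 = 0.1274, x2 = 1.432.
Cost = 0.24·0.1274 + 1.02·1.432 = 1.4912.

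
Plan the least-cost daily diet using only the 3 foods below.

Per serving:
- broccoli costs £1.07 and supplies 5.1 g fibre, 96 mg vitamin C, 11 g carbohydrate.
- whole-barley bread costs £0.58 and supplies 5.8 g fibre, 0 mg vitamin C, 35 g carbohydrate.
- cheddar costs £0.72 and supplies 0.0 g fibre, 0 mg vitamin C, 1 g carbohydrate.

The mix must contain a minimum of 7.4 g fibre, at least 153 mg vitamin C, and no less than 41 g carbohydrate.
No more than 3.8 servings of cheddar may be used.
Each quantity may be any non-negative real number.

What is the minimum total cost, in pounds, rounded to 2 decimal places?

£2.09

This is a linear program. Let x1 = servings of broccoli, x2 = servings of whole-barley bread, x3 = servings of cheddar.
Minimise 1.07x1 + 0.58x2 + 0.72x3 subject to:
  5.1x1 + 5.8x2 ≥ 7.4   (fibre)
  96x1 ≥ 153   (vitamin C)
  11x1 + 35x2 + 1x3 ≥ 41   (carbohydrate)
  x3 ≤ 3.8
  x1, x2, x3 ≥ 0.
At the optimum only broccoli, whole-barley bread are positive (cheddar = 0). Binding constraints: vitamin C and carbohydrate.
That vertex is x1 = 1.594, x2 = 0.6705.
Cost = 1.07·1.594 + 0.58·0.6705 = 2.0945.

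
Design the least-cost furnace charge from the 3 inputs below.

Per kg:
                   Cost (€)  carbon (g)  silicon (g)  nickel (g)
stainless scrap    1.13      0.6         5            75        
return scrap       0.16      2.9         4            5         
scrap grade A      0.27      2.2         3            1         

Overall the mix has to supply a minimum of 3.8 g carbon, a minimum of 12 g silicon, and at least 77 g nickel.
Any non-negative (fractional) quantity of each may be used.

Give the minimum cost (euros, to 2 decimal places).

Treat it as an LP. Let x1 = kg of stainless scrap, x2 = kg of return scrap, x3 = kg of scrap grade A.
Minimize 1.13x1 + 0.16x2 + 0.27x3 with:
  0.6x1 + 2.9x2 + 2.2x3 ≥ 3.8   (carbon)
  5x1 + 4x2 + 3x3 ≥ 12   (silicon)
  75x1 + 5x2 + 1x3 ≥ 77   (nickel)
  x1, x2, x3 ≥ 0.
The cheapest feasible vertex uses only stainless scrap, return scrap; scrap grade A is not used. Binding constraints: silicon and nickel.
That vertex is x1 = 0.9018, x2 = 1.873.
Objective = 1.13·0.9018 + 0.16·1.873 = 1.3187.

€1.32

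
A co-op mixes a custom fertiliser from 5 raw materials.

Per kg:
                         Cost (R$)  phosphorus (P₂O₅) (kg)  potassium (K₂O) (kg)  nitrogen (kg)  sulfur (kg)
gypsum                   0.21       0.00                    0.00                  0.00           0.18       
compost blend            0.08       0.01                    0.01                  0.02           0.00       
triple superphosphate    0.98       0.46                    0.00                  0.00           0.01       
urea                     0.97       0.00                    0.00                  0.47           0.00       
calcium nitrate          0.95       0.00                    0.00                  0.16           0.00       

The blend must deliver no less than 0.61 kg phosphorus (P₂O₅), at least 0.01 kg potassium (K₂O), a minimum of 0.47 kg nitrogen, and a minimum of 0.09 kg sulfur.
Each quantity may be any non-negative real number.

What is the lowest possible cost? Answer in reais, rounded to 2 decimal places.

Let x1 = kg of gypsum, x2 = kg of compost blend, x3 = kg of triple superphosphate, x4 = kg of urea, x5 = kg of calcium nitrate.
min 0.21x1 + 0.08x2 + 0.98x3 + 0.97x4 + 0.95x5 s.t.:
  0.01x2 + 0.46x3 ≥ 0.61   (phosphorus (P₂O₅))
  0.01x2 ≥ 0.01   (potassium (K₂O))
  0.02x2 + 0.47x4 + 0.16x5 ≥ 0.47   (nitrogen)
  0.18x1 + 0.01x3 ≥ 0.09   (sulfur)
  x1, x2, x3, x4, x5 ≥ 0.
At the optimum only gypsum, compost blend, triple superphosphate, urea are positive (calcium nitrate = 0). Binding constraints: phosphorus (P₂O₅), potassium (K₂O), nitrogen, sulfur.
Optimal quantities: gypsum = 0.4275 kg, compost blend = 1 kg, triple superphosphate = 1.304 kg, urea = 0.9574 kg.
Total cost: 0.21·0.4275 + 0.08·1 + 0.98·1.304 + 0.97·0.9574 = 2.3764.

R$2.38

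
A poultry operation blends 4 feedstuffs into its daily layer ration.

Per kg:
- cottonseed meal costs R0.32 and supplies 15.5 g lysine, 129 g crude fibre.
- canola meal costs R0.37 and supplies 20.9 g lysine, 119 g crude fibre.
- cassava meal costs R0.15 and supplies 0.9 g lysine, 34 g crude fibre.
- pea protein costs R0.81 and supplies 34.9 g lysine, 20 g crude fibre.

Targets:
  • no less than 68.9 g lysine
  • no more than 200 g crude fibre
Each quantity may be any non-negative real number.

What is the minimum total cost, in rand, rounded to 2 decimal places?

R1.43

Treat it as an LP. Let x1 = kg of cottonseed meal, x2 = kg of canola meal, x3 = kg of cassava meal, x4 = kg of pea protein.
Minimize 0.32x1 + 0.37x2 + 0.15x3 + 0.81x4 s.t.:
  15.5x1 + 20.9x2 + 0.9x3 + 34.9x4 ≥ 68.9   (lysine)
  129x1 + 119x2 + 34x3 + 20x4 ≤ 200   (crude fibre)
  x1, x2, x3, x4 ≥ 0.
At the optimum only canola meal, pea protein are positive (cottonseed meal, cassava meal = 0). Binding constraints: lysine and crude fibre.
That vertex is x2 = 1.5, x4 = 1.076.
Cost = 0.37·1.5 + 0.81·1.076 = 1.4266.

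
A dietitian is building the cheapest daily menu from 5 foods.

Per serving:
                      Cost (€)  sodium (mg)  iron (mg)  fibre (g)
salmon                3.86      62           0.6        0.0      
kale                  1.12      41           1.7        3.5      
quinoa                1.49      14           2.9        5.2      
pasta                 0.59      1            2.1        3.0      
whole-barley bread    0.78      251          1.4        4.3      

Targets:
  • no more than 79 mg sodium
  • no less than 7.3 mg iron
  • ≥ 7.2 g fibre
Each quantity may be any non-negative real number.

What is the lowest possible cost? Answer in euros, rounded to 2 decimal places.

€2.05

Let x1 = servings of salmon, x2 = servings of kale, x3 = servings of quinoa, x4 = servings of pasta, x5 = servings of whole-barley bread.
Minimise 3.86x1 + 1.12x2 + 1.49x3 + 0.59x4 + 0.78x5 s.t.:
  62x1 + 41x2 + 14x3 + 1x4 + 251x5 ≤ 79   (sodium)
  0.6x1 + 1.7x2 + 2.9x3 + 2.1x4 + 1.4x5 ≥ 7.3   (iron)
  3.5x2 + 5.2x3 + 3x4 + 4.3x5 ≥ 7.2   (fibre)
  x1, x2, x3, x4, x5 ≥ 0.
The minimum-cost mix takes nothing from salmon, kale, quinoa, whole-barley bread — only pasta. There the iron constraint is tight.
Solving gives x4 = 3.476.
Hence cost = 0.59·3.476 = €2.0508.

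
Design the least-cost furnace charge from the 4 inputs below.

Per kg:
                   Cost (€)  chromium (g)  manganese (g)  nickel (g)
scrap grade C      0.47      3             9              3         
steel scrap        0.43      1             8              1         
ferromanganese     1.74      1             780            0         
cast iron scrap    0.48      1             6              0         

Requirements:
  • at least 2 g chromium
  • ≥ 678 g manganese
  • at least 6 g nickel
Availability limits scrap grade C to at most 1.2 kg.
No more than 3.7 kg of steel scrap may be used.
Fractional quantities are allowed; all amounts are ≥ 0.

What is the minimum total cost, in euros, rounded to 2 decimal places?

Treat it as an LP. Let x1 = kg of scrap grade C, x2 = kg of steel scrap, x3 = kg of ferromanganese, x4 = kg of cast iron scrap.
Minimize 0.47x1 + 0.43x2 + 1.74x3 + 0.48x4 s.t.:
  3x1 + 1x2 + 1x3 + 1x4 ≥ 2   (chromium)
  9x1 + 8x2 + 780x3 + 6x4 ≥ 678   (manganese)
  3x1 + 1x2 ≥ 6   (nickel)
  x1 ≤ 1.2
  x2 ≤ 3.7
  x1, x2, x3, x4 ≥ 0.
The cheapest feasible vertex uses only scrap grade C, steel scrap, ferromanganese; cast iron scrap is not used. There the manganese, nickel, the scrap grade C cap constraints are tight.
Solving gives x1 = 1.2, x2 = 2.4, x3 = 0.8308.
Objective = 0.47·1.2 + 0.43·2.4 + 1.74·0.8308 = 3.0416.

€3.04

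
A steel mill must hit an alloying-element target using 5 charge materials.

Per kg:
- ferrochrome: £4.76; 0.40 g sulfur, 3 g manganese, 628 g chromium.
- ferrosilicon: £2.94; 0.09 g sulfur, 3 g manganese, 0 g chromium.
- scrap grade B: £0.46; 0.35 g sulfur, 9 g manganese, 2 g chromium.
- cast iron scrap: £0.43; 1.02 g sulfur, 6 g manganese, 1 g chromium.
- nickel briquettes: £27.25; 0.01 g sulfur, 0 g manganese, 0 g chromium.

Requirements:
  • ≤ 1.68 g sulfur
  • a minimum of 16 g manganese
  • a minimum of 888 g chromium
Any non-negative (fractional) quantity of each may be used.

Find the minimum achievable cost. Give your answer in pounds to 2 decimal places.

Set it up as a linear program. Let x1 = kg of ferrochrome, x2 = kg of ferrosilicon, x3 = kg of scrap grade B, x4 = kg of cast iron scrap, x5 = kg of nickel briquettes.
Minimise 4.76x1 + 2.94x2 + 0.46x3 + 0.43x4 + 27.25x5 subject to:
  0.4x1 + 0.09x2 + 0.35x3 + 1.02x4 + 0.01x5 ≤ 1.68   (sulfur)
  3x1 + 3x2 + 9x3 + 6x4 ≥ 16   (manganese)
  628x1 + 2x3 + 1x4 ≥ 888   (chromium)
  x1, x2, x3, x4, x5 ≥ 0.
At the optimum only ferrochrome, scrap grade B are positive (ferrosilicon, cast iron scrap, nickel briquettes = 0). The manganese and chromium requirements are met with equality.
Optimal quantities: ferrochrome = 1.41 kg, scrap grade B = 1.308 kg.
Hence cost = 4.76·1.41 + 0.46·1.308 = £7.3133.

£7.31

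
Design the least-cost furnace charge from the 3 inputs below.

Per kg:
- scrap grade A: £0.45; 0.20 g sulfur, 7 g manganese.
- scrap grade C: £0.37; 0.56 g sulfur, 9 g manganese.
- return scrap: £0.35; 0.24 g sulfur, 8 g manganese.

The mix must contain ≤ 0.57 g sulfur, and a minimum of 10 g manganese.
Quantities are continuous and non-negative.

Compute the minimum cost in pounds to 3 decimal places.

Let x1 = kg of scrap grade A, x2 = kg of scrap grade C, x3 = kg of return scrap.
Minimise 0.45x1 + 0.37x2 + 0.35x3 with:
  0.2x1 + 0.56x2 + 0.24x3 ≤ 0.57   (sulfur)
  7x1 + 9x2 + 8x3 ≥ 10   (manganese)
  x1, x2, x3 ≥ 0.
The minimum-cost mix takes nothing from scrap grade A — only scrap grade C, return scrap. The sulfur and manganese requirements are met with equality.
Optimal quantities: scrap grade C = 0.931 kg, return scrap = 0.2026 kg.
Objective = 0.37·0.931 + 0.35·0.2026 = 0.41538.

£0.415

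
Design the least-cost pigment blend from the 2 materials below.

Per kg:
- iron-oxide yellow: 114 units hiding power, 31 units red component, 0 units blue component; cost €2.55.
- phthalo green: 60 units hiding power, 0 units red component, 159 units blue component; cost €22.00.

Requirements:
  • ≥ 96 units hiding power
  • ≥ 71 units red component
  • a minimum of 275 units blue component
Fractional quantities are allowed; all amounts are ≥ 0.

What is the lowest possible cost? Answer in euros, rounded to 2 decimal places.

Let x1 = kg of iron-oxide yellow, x2 = kg of phthalo green.
Minimise 2.55x1 + 22x2 s.t.:
  114x1 + 60x2 ≥ 96   (hiding power)
  31x1 ≥ 71   (red component)
  159x2 ≥ 275   (blue component)
  x1, x2 ≥ 0.
Both inputs are positive at the optimum. There the red component and blue component constraints are tight.
So iron-oxide yellow = 2.2903 kg, phthalo green = 1.7296 kg.
Hence cost = 2.55·2.2903 + 22·1.7296 = €43.8915.

€43.89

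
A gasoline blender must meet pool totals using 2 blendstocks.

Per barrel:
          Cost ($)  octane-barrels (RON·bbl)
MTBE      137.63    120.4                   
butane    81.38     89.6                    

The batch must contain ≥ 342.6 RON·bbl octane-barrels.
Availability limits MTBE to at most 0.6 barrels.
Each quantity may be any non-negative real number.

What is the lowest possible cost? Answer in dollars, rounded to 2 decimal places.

Let x1 = barrels of MTBE, x2 = barrels of butane.
Minimise 137.63x1 + 81.38x2 subject to:
  120.4x1 + 89.6x2 ≥ 342.6   (octane-barrels)
  x1 ≤ 0.6
  x1, x2 ≥ 0.
The cheapest feasible vertex uses only butane; MTBE is not used. There the octane-barrels constraint is tight.
Optimal quantities: butane = 3.8237 barrels.
Objective = 81.38·3.8237 = 311.1727.

$311.17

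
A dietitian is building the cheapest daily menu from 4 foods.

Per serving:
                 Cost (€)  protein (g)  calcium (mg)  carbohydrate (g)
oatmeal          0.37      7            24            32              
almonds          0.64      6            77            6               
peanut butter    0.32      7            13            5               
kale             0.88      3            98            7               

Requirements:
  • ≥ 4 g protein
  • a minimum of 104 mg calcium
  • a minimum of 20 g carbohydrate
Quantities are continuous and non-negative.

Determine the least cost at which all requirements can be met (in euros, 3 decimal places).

€0.932

This is a linear program. Let x1 = servings of oatmeal, x2 = servings of almonds, x3 = servings of peanut butter, x4 = servings of kale.
min 0.37x1 + 0.64x2 + 0.32x3 + 0.88x4 s.t.:
  7x1 + 6x2 + 7x3 + 3x4 ≥ 4   (protein)
  24x1 + 77x2 + 13x3 + 98x4 ≥ 104   (calcium)
  32x1 + 6x2 + 5x3 + 7x4 ≥ 20   (carbohydrate)
  x1, x2, x3, x4 ≥ 0.
The optimal basis is {oatmeal, almonds}; peanut butter, kale drop out. Binding constraints: calcium and carbohydrate.
So oatmeal = 0.3948 servings, almonds = 1.228 servings.
Hence cost = 0.37·0.3948 + 0.64·1.228 = €0.93200.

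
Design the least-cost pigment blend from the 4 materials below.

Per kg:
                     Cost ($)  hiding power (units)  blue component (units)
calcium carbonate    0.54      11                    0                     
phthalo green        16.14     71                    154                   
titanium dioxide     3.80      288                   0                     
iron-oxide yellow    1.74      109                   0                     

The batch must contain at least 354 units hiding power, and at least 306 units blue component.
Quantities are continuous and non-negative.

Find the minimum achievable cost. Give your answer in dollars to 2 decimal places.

This is a linear program. Let x1 = kg of calcium carbonate, x2 = kg of phthalo green, x3 = kg of titanium dioxide, x4 = kg of iron-oxide yellow.
Minimise 0.54x1 + 16.14x2 + 3.8x3 + 1.74x4 subject to:
  11x1 + 71x2 + 288x3 + 109x4 ≥ 354   (hiding power)
  154x2 ≥ 306   (blue component)
  x1, x2, x3, x4 ≥ 0.
At the optimum only phthalo green, titanium dioxide are positive (calcium carbonate, iron-oxide yellow = 0). Binding constraints: hiding power and blue component.
Solving gives x2 = 1.987, x3 = 0.7393.
Cost = 16.14·1.987 + 3.8·0.7393 = 34.8795.

$34.88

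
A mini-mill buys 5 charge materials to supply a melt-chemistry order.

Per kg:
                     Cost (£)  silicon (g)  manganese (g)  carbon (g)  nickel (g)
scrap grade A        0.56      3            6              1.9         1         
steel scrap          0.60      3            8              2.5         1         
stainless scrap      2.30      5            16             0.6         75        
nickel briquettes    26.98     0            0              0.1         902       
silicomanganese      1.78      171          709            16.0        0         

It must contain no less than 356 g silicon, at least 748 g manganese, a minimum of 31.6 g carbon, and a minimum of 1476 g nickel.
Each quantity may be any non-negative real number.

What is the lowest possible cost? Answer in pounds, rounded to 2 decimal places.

Let x1 = kg of scrap grade A, x2 = kg of steel scrap, x3 = kg of stainless scrap, x4 = kg of nickel briquettes, x5 = kg of silicomanganese.
Minimize 0.56x1 + 0.6x2 + 2.3x3 + 26.98x4 + 1.78x5 with:
  3x1 + 3x2 + 5x3 + 171x5 ≥ 356   (silicon)
  6x1 + 8x2 + 16x3 + 709x5 ≥ 748   (manganese)
  1.9x1 + 2.5x2 + 0.6x3 + 0.1x4 + 16x5 ≥ 31.6   (carbon)
  1x1 + 1x2 + 75x3 + 902x4 ≥ 1476   (nickel)
  x1, x2, x3, x4, x5 ≥ 0.
At the optimum only nickel briquettes, silicomanganese are positive (scrap grade A, steel scrap, stainless scrap = 0). The silicon and nickel requirements are met with equality.
Solving gives x4 = 1.636, x5 = 2.082.
Objective = 26.98·1.636 + 1.78·2.082 = 47.8452.

£47.85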